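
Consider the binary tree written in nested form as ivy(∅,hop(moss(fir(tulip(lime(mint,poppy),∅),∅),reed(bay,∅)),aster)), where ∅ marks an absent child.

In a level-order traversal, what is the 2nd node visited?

hop

Level-order visits nodes level by level from the root, left to right within each level.
Level 0: ivy
Level 1: hop
Level 2: moss, aster
Level 3: fir, reed
Level 4: tulip, bay
Level 5: lime
Level 6: mint, poppy
Full level-order sequence: ivy, hop, moss, aster, fir, reed, tulip, bay, lime, mint, poppy.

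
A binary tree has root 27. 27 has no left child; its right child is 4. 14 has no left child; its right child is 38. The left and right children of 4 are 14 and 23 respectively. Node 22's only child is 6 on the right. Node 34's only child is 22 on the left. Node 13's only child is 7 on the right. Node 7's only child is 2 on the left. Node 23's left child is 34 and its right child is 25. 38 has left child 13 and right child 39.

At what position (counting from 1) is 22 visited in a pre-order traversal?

Pre-order visits the node, then its left subtree, then its right subtree.
Visit 27.
At 27: no left child.
At 27: go right to 4.
  Visit 4.
  At 4: go left to 14.
    Visit 14.
    At 14: no left child.
    At 14: go right to 38.
      Visit 38.
      At 38: go left to 13.
        Visit 13.
        At 13: no left child.
        At 13: go right to 7.
          Visit 7.
          At 7: go left to 2.
            2 is a leaf — visit 2.
          At 7: no right child.
      At 38: go right to 39.
        39 is a leaf — visit 39.
  At 4: go right to 23.
    Visit 23.
    At 23: go left to 34.
      Visit 34.
      At 34: go left to 22.
        Visit 22.
        At 22: no left child.
        At 22: go right to 6.
          6 is a leaf — visit 6.
      At 34: no right child.
    At 23: go right to 25.
      25 is a leaf — visit 25.
Full pre-order sequence: 27, 4, 14, 38, 13, 7, 2, 39, 23, 34, 22, 6, 25.

11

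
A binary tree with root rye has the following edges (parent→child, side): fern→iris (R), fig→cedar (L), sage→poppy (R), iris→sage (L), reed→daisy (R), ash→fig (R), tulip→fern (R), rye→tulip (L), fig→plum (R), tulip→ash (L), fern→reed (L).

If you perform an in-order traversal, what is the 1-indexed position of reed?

In-order visits the left subtree, then the node, then the right subtree.
At rye: go left to tulip.
  At tulip: go left to ash.
    At ash: no left child.
    Visit ash.
    At ash: go right to fig.
      At fig: go left to cedar.
        cedar is a leaf — visit cedar.
      Visit fig.
      At fig: go right to plum.
        plum is a leaf — visit plum.
  Visit tulip.
  At tulip: go right to fern.
    At fern: go left to reed.
      At reed: no left child.
      Visit reed.
      At reed: go right to daisy.
        daisy is a leaf — visit daisy.
    Visit fern.
    At fern: go right to iris.
      At iris: go left to sage.
        At sage: no left child.
        Visit sage.
        At sage: go right to poppy.
          poppy is a leaf — visit poppy.
      Visit iris.
      At iris: no right child.
Visit rye.
At rye: no right child.
Full in-order sequence: ash, cedar, fig, plum, tulip, reed, daisy, fern, sage, poppy, iris, rye.

6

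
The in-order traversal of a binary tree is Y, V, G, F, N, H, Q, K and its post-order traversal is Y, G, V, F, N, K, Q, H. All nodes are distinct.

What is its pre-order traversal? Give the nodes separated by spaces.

The last element of post-order is the root; it splits in-order into left and right subtrees.
Root H: left subtree has 5 nodes {Y, V, G, F, N}, right has 2 {Q, K}.
  Root N: left subtree has 4 nodes {Y, V, G, F}, right has 0 { }.
    Root F: left subtree has 3 nodes {Y, V, G}, right has 0 { }.
      Root V: left subtree has 1 node {Y}, right has 1 {G}.
  Root Q: left subtree has 0 nodes { }, right has 1 {K}.

H N F V Y G Q K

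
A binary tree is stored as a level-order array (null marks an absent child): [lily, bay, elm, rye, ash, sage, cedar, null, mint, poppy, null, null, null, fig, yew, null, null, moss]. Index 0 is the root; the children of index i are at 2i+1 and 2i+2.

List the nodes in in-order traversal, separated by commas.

In-order visits the left subtree, then the node, then the right subtree.
At lily: go left to bay.
  At bay: go left to rye.
    At rye: no left child.
    Visit rye.
    At rye: go right to mint.
      At mint: go left to moss.
        moss is a leaf — visit moss.
      Visit mint.
      At mint: no right child.
  Visit bay.
  At bay: go right to ash.
    At ash: go left to poppy.
      poppy is a leaf — visit poppy.
    Visit ash.
    At ash: no right child.
Visit lily.
At lily: go right to elm.
  At elm: go left to sage.
    sage is a leaf — visit sage.
  Visit elm.
  At elm: go right to cedar.
    At cedar: go left to fig.
      fig is a leaf — visit fig.
    Visit cedar.
    At cedar: go right to yew.
      yew is a leaf — visit yew.

rye, moss, mint, bay, poppy, ash, lily, sage, elm, fig, cedar, yew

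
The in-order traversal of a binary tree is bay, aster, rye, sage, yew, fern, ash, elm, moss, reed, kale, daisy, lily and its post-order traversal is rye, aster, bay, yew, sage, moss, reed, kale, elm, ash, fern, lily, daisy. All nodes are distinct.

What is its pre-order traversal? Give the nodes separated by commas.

daisy, fern, sage, bay, aster, rye, yew, ash, elm, kale, reed, moss, lily

The last element of post-order is the root; it splits in-order into left and right subtrees.
Root daisy: left subtree has 11 nodes {bay, aster, rye, sage, yew, fern, ash, elm, moss, reed, kale}, right has 1 {lily}.
  Root fern: left subtree has 5 nodes {bay, aster, rye, sage, yew}, right has 5 {ash, elm, moss, reed, kale}.
    Root sage: left subtree has 3 nodes {bay, aster, rye}, right has 1 {yew}.
      Root bay: left subtree has 0 nodes { }, right has 2 {aster, rye}.
        Root aster: left subtree has 0 nodes { }, right has 1 {rye}.
    Root ash: left subtree has 0 nodes { }, right has 4 {elm, moss, reed, kale}.
      Root elm: left subtree has 0 nodes { }, right has 3 {moss, reed, kale}.
        Root kale: left subtree has 2 nodes {moss, reed}, right has 0 { }.
          Root reed: left subtree has 1 node {moss}, right has 0 { }.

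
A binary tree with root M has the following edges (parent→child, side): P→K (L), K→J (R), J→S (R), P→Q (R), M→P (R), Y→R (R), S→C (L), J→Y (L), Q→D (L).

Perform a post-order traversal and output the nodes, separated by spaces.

Post-order visits the left subtree, then the right subtree, then the node.
At M: no left child.
At M: go right to P.
  At P: go left to K.
    At K: no left child.
    At K: go right to J.
      At J: go left to Y.
        At Y: no left child.
        At Y: go right to R.
          R is a leaf — visit R.
        Visit Y.
      At J: go right to S.
        At S: go left to C.
          C is a leaf — visit C.
        At S: no right child.
        Visit S.
      Visit J.
    Visit K.
  At P: go right to Q.
    At Q: go left to D.
      D is a leaf — visit D.
    At Q: no right child.
    Visit Q.
  Visit P.
Visit M.

R Y C S J K D Q P M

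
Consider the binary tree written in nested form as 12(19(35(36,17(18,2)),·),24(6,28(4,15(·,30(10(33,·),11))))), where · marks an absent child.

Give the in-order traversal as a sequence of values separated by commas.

In-order visits the left subtree, then the node, then the right subtree.
At 12: go left to 19.
  At 19: go left to 35.
    At 35: go left to 36.
      36 is a leaf — visit 36.
    Visit 35.
    At 35: go right to 17.
      At 17: go left to 18.
        18 is a leaf — visit 18.
      Visit 17.
      At 17: go right to 2.
        2 is a leaf — visit 2.
  Visit 19.
  At 19: no right child.
Visit 12.
At 12: go right to 24.
  At 24: go left to 6.
    6 is a leaf — visit 6.
  Visit 24.
  At 24: go right to 28.
    At 28: go left to 4.
      4 is a leaf — visit 4.
    Visit 28.
    At 28: go right to 15.
      At 15: no left child.
      Visit 15.
      At 15: go right to 30.
        At 30: go left to 10.
          At 10: go left to 33.
            33 is a leaf — visit 33.
          Visit 10.
          At 10: no right child.
        Visit 30.
        At 30: go right to 11.
          11 is a leaf — visit 11.

36, 35, 18, 17, 2, 19, 12, 6, 24, 4, 28, 15, 33, 10, 30, 11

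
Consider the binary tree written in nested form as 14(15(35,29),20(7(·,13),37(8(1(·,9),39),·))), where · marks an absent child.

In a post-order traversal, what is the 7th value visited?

1

Post-order visits the left subtree, then the right subtree, then the node.
At 14: go left to 15.
  At 15: go left to 35.
    35 is a leaf — visit 35.
  At 15: go right to 29.
    29 is a leaf — visit 29.
  Visit 15.
At 14: go right to 20.
  At 20: go left to 7.
    At 7: no left child.
    At 7: go right to 13.
      13 is a leaf — visit 13.
    Visit 7.
  At 20: go right to 37.
    At 37: go left to 8.
      At 8: go left to 1.
        At 1: no left child.
        At 1: go right to 9.
          9 is a leaf — visit 9.
        Visit 1.
      At 8: go right to 39.
        39 is a leaf — visit 39.
      Visit 8.
    At 37: no right child.
    Visit 37.
  Visit 20.
Visit 14.
Full post-order sequence: 35, 29, 15, 13, 7, 9, 1, 39, 8, 37, 20, 14.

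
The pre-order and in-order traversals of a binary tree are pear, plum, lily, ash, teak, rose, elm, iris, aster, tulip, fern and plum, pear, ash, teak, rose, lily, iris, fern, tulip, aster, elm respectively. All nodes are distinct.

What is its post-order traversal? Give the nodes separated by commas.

The first element of pre-order is the root; it splits in-order into left and right subtrees.
Root pear: left subtree has 1 node {plum}, right has 9 {ash, teak, rose, lily, iris, fern, tulip, aster, elm}.
  Root lily: left subtree has 3 nodes {ash, teak, rose}, right has 5 {iris, fern, tulip, aster, elm}.
    Root ash: left subtree has 0 nodes { }, right has 2 {teak, rose}.
      Root teak: left subtree has 0 nodes { }, right has 1 {rose}.
    Root elm: left subtree has 4 nodes {iris, fern, tulip, aster}, right has 0 { }.
      Root iris: left subtree has 0 nodes { }, right has 3 {fern, tulip, aster}.
        Root aster: left subtree has 2 nodes {fern, tulip}, right has 0 { }.
          Root tulip: left subtree has 1 node {fern}, right has 0 { }.

plum, rose, teak, ash, fern, tulip, aster, iris, elm, lily, pear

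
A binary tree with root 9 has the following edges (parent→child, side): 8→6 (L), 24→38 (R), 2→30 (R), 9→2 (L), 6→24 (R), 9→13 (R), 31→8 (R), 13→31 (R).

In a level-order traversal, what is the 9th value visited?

Level-order visits nodes level by level from the root, left to right within each level.
Level 0: 9
Level 1: 2, 13
Level 2: 30, 31
Level 3: 8
Level 4: 6
Level 5: 24
Level 6: 38
Full level-order sequence: 9, 2, 13, 30, 31, 8, 6, 24, 38.

38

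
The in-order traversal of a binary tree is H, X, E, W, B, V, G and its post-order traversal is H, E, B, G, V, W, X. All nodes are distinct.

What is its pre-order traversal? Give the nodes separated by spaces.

The last element of post-order is the root; it splits in-order into left and right subtrees.
Root X: left subtree has 1 node {H}, right has 5 {E, W, B, V, G}.
  Root W: left subtree has 1 node {E}, right has 3 {B, V, G}.
    Root V: left subtree has 1 node {B}, right has 1 {G}.

X H W E V B G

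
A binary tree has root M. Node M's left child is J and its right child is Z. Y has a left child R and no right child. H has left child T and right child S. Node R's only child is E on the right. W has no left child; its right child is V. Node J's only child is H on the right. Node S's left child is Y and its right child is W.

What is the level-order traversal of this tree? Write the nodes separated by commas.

Level-order visits nodes level by level from the root, left to right within each level.
Level 0: M
Level 1: J, Z
Level 2: H
Level 3: T, S
Level 4: Y, W
Level 5: R, V
Level 6: E

M, J, Z, H, T, S, Y, W, R, V, E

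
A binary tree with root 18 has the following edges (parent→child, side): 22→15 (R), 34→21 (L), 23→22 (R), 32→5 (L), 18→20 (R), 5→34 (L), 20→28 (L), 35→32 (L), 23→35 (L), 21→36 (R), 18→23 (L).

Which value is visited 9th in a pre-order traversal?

Pre-order visits the node, then its left subtree, then its right subtree.
Visit 18.
At 18: go left to 23.
  Visit 23.
  At 23: go left to 35.
    Visit 35.
    At 35: go left to 32.
      Visit 32.
      At 32: go left to 5.
        Visit 5.
        At 5: go left to 34.
          Visit 34.
          At 34: go left to 21.
            Visit 21.
            At 21: no left child.
            At 21: go right to 36.
              36 is a leaf — visit 36.
          At 34: no right child.
        At 5: no right child.
      At 32: no right child.
    At 35: no right child.
  At 23: go right to 22.
    Visit 22.
    At 22: no left child.
    At 22: go right to 15.
      15 is a leaf — visit 15.
At 18: go right to 20.
  Visit 20.
  At 20: go left to 28.
    28 is a leaf — visit 28.
  At 20: no right child.
Full pre-order sequence: 18, 23, 35, 32, 5, 34, 21, 36, 22, 15, 20, 28.

22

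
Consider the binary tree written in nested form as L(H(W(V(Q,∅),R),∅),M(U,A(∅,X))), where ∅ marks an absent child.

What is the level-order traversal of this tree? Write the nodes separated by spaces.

Level-order visits nodes level by level from the root, left to right within each level.
Level 0: L
Level 1: H, M
Level 2: W, U, A
Level 3: V, R, X
Level 4: Q

L H M W U A V R X Q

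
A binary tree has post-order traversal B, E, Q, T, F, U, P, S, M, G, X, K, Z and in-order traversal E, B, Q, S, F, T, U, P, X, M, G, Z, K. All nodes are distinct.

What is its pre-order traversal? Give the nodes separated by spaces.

The last element of post-order is the root; it splits in-order into left and right subtrees.
Root Z: left subtree has 11 nodes {E, B, Q, S, F, T, U, P, X, M, G}, right has 1 {K}.
  Root X: left subtree has 8 nodes {E, B, Q, S, F, T, U, P}, right has 2 {M, G}.
    Root S: left subtree has 3 nodes {E, B, Q}, right has 4 {F, T, U, P}.
      Root Q: left subtree has 2 nodes {E, B}, right has 0 { }.
        Root E: left subtree has 0 nodes { }, right has 1 {B}.
      Root P: left subtree has 3 nodes {F, T, U}, right has 0 { }.
        Root U: left subtree has 2 nodes {F, T}, right has 0 { }.
          Root F: left subtree has 0 nodes { }, right has 1 {T}.
    Root G: left subtree has 1 node {M}, right has 0 { }.

Z X S Q E B P U F T G M K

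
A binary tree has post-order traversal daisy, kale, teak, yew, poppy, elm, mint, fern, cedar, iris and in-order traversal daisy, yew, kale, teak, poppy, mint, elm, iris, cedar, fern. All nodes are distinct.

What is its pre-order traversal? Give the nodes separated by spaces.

iris mint poppy yew daisy teak kale elm cedar fern

The last element of post-order is the root; it splits in-order into left and right subtrees.
Root iris: left subtree has 7 nodes {daisy, yew, kale, teak, poppy, mint, elm}, right has 2 {cedar, fern}.
  Root mint: left subtree has 5 nodes {daisy, yew, kale, teak, poppy}, right has 1 {elm}.
    Root poppy: left subtree has 4 nodes {daisy, yew, kale, teak}, right has 0 { }.
      Root yew: left subtree has 1 node {daisy}, right has 2 {kale, teak}.
        Root teak: left subtree has 1 node {kale}, right has 0 { }.
  Root cedar: left subtree has 0 nodes { }, right has 1 {fern}.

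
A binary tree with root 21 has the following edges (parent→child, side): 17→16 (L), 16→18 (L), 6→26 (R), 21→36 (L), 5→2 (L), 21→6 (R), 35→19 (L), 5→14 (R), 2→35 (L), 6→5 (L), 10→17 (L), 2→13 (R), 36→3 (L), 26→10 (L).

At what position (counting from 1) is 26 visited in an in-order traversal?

15

In-order visits the left subtree, then the node, then the right subtree.
At 21: go left to 36.
  At 36: go left to 3.
    3 is a leaf — visit 3.
  Visit 36.
  At 36: no right child.
Visit 21.
At 21: go right to 6.
  At 6: go left to 5.
    At 5: go left to 2.
      At 2: go left to 35.
        At 35: go left to 19.
          19 is a leaf — visit 19.
        Visit 35.
        At 35: no right child.
      Visit 2.
      At 2: go right to 13.
        13 is a leaf — visit 13.
    Visit 5.
    At 5: go right to 14.
      14 is a leaf — visit 14.
  Visit 6.
  At 6: go right to 26.
    At 26: go left to 10.
      At 10: go left to 17.
        At 17: go left to 16.
          At 16: go left to 18.
            18 is a leaf — visit 18.
          Visit 16.
          At 16: no right child.
        Visit 17.
        At 17: no right child.
      Visit 10.
      At 10: no right child.
    Visit 26.
    At 26: no right child.
Full in-order sequence: 3, 36, 21, 19, 35, 2, 13, 5, 14, 6, 18, 16, 17, 10, 26.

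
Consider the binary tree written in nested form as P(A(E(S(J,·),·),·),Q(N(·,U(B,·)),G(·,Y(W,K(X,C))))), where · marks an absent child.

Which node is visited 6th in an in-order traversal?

N

In-order visits the left subtree, then the node, then the right subtree.
At P: go left to A.
  At A: go left to E.
    At E: go left to S.
      At S: go left to J.
        J is a leaf — visit J.
      Visit S.
      At S: no right child.
    Visit E.
    At E: no right child.
  Visit A.
  At A: no right child.
Visit P.
At P: go right to Q.
  At Q: go left to N.
    At N: no left child.
    Visit N.
    At N: go right to U.
      At U: go left to B.
        B is a leaf — visit B.
      Visit U.
      At U: no right child.
  Visit Q.
  At Q: go right to G.
    At G: no left child.
    Visit G.
    At G: go right to Y.
      At Y: go left to W.
        W is a leaf — visit W.
      Visit Y.
      At Y: go right to K.
        At K: go left to X.
          X is a leaf — visit X.
        Visit K.
        At K: go right to C.
          C is a leaf — visit C.
Full in-order sequence: J, S, E, A, P, N, B, U, Q, G, W, Y, X, K, C.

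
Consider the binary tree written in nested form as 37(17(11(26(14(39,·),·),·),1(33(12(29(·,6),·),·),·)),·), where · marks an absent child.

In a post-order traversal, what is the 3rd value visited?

26

Post-order visits the left subtree, then the right subtree, then the node.
At 37: go left to 17.
  At 17: go left to 11.
    At 11: go left to 26.
      At 26: go left to 14.
        At 14: go left to 39.
          39 is a leaf — visit 39.
        At 14: no right child.
        Visit 14.
      At 26: no right child.
      Visit 26.
    At 11: no right child.
    Visit 11.
  At 17: go right to 1.
    At 1: go left to 33.
      At 33: go left to 12.
        At 12: go left to 29.
          At 29: no left child.
          At 29: go right to 6.
            6 is a leaf — visit 6.
          Visit 29.
        At 12: no right child.
        Visit 12.
      At 33: no right child.
      Visit 33.
    At 1: no right child.
    Visit 1.
  Visit 17.
At 37: no right child.
Visit 37.
Full post-order sequence: 39, 14, 26, 11, 6, 29, 12, 33, 1, 17, 37.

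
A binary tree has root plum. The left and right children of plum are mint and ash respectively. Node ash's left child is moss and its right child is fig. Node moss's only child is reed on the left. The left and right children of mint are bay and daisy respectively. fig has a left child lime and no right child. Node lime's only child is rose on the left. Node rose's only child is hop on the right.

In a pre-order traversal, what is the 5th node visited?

ash

Pre-order visits the node, then its left subtree, then its right subtree.
Visit plum.
At plum: go left to mint.
  Visit mint.
  At mint: go left to bay.
    bay is a leaf — visit bay.
  At mint: go right to daisy.
    daisy is a leaf — visit daisy.
At plum: go right to ash.
  Visit ash.
  At ash: go left to moss.
    Visit moss.
    At moss: go left to reed.
      reed is a leaf — visit reed.
    At moss: no right child.
  At ash: go right to fig.
    Visit fig.
    At fig: go left to lime.
      Visit lime.
      At lime: go left to rose.
        Visit rose.
        At rose: no left child.
        At rose: go right to hop.
          hop is a leaf — visit hop.
      At lime: no right child.
    At fig: no right child.
Full pre-order sequence: plum, mint, bay, daisy, ash, moss, reed, fig, lime, rose, hop.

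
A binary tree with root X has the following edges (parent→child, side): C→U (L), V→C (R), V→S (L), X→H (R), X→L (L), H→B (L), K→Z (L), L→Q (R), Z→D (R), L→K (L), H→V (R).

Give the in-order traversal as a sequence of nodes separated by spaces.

In-order visits the left subtree, then the node, then the right subtree.
At X: go left to L.
  At L: go left to K.
    At K: go left to Z.
      At Z: no left child.
      Visit Z.
      At Z: go right to D.
        D is a leaf — visit D.
    Visit K.
    At K: no right child.
  Visit L.
  At L: go right to Q.
    Q is a leaf — visit Q.
Visit X.
At X: go right to H.
  At H: go left to B.
    B is a leaf — visit B.
  Visit H.
  At H: go right to V.
    At V: go left to S.
      S is a leaf — visit S.
    Visit V.
    At V: go right to C.
      At C: go left to U.
        U is a leaf — visit U.
      Visit C.
      At C: no right child.

Z D K L Q X B H S V U C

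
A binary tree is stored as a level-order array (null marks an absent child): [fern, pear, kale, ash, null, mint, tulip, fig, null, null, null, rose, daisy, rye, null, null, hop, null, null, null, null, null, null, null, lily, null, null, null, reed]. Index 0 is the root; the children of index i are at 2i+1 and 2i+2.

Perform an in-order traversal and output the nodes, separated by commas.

fig, hop, ash, pear, fern, rose, lily, mint, daisy, kale, rye, reed, tulip

In-order visits the left subtree, then the node, then the right subtree.
At fern: go left to pear.
  At pear: go left to ash.
    At ash: go left to fig.
      At fig: no left child.
      Visit fig.
      At fig: go right to hop.
        hop is a leaf — visit hop.
    Visit ash.
    At ash: no right child.
  Visit pear.
  At pear: no right child.
Visit fern.
At fern: go right to kale.
  At kale: go left to mint.
    At mint: go left to rose.
      At rose: no left child.
      Visit rose.
      At rose: go right to lily.
        lily is a leaf — visit lily.
    Visit mint.
    At mint: go right to daisy.
      daisy is a leaf — visit daisy.
  Visit kale.
  At kale: go right to tulip.
    At tulip: go left to rye.
      At rye: no left child.
      Visit rye.
      At rye: go right to reed.
        reed is a leaf — visit reed.
    Visit tulip.
    At tulip: no right child.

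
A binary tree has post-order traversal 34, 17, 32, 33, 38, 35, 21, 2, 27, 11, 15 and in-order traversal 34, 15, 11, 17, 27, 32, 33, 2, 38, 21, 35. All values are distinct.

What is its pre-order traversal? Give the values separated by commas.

15, 34, 11, 27, 17, 2, 33, 32, 21, 38, 35

The last element of post-order is the root; it splits in-order into left and right subtrees.
Root 15: left subtree has 1 node {34}, right has 9 {11, 17, 27, 32, 33, 2, 38, 21, 35}.
  Root 11: left subtree has 0 nodes { }, right has 8 {17, 27, 32, 33, 2, 38, 21, 35}.
    Root 27: left subtree has 1 node {17}, right has 6 {32, 33, 2, 38, 21, 35}.
      Root 2: left subtree has 2 nodes {32, 33}, right has 3 {38, 21, 35}.
        Root 33: left subtree has 1 node {32}, right has 0 { }.
        Root 21: left subtree has 1 node {38}, right has 1 {35}.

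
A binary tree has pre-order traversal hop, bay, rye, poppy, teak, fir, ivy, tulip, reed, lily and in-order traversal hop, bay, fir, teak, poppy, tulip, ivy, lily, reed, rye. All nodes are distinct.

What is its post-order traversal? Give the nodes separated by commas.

The first element of pre-order is the root; it splits in-order into left and right subtrees.
Root hop: left subtree has 0 nodes { }, right has 9 {bay, fir, teak, poppy, tulip, ivy, lily, reed, rye}.
  Root bay: left subtree has 0 nodes { }, right has 8 {fir, teak, poppy, tulip, ivy, lily, reed, rye}.
    Root rye: left subtree has 7 nodes {fir, teak, poppy, tulip, ivy, lily, reed}, right has 0 { }.
      Root poppy: left subtree has 2 nodes {fir, teak}, right has 4 {tulip, ivy, lily, reed}.
        Root teak: left subtree has 1 node {fir}, right has 0 { }.
        Root ivy: left subtree has 1 node {tulip}, right has 2 {lily, reed}.
          Root reed: left subtree has 1 node {lily}, right has 0 { }.

fir, teak, tulip, lily, reed, ivy, poppy, rye, bay, hop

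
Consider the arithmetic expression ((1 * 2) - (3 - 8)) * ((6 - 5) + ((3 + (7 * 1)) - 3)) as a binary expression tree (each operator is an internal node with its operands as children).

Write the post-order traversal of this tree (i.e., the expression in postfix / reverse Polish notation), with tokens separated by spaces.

Post-order on an expression tree gives postfix notation: for each operator, emit left operand, right operand, then the operator.

1 2 * 3 8 - - 6 5 - 3 7 1 * + 3 - + *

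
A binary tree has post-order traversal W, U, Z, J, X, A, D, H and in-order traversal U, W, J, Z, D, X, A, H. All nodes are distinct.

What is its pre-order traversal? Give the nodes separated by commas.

H, D, J, U, W, Z, A, X

The last element of post-order is the root; it splits in-order into left and right subtrees.
Root H: left subtree has 7 nodes {U, W, J, Z, D, X, A}, right has 0 { }.
  Root D: left subtree has 4 nodes {U, W, J, Z}, right has 2 {X, A}.
    Root J: left subtree has 2 nodes {U, W}, right has 1 {Z}.
      Root U: left subtree has 0 nodes { }, right has 1 {W}.
    Root A: left subtree has 1 node {X}, right has 0 { }.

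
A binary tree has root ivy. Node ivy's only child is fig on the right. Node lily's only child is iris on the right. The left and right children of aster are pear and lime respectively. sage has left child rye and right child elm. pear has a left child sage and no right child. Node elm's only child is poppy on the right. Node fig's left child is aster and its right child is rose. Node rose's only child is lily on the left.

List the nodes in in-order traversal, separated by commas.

ivy, rye, sage, elm, poppy, pear, aster, lime, fig, lily, iris, rose

In-order visits the left subtree, then the node, then the right subtree.
At ivy: no left child.
Visit ivy.
At ivy: go right to fig.
  At fig: go left to aster.
    At aster: go left to pear.
      At pear: go left to sage.
        At sage: go left to rye.
          rye is a leaf — visit rye.
        Visit sage.
        At sage: go right to elm.
          At elm: no left child.
          Visit elm.
          At elm: go right to poppy.
            poppy is a leaf — visit poppy.
      Visit pear.
      At pear: no right child.
    Visit aster.
    At aster: go right to lime.
      lime is a leaf — visit lime.
  Visit fig.
  At fig: go right to rose.
    At rose: go left to lily.
      At lily: no left child.
      Visit lily.
      At lily: go right to iris.
        iris is a leaf — visit iris.
    Visit rose.
    At rose: no right child.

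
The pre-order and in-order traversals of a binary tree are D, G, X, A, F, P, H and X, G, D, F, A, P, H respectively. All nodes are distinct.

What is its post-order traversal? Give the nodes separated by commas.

The first element of pre-order is the root; it splits in-order into left and right subtrees.
Root D: left subtree has 2 nodes {X, G}, right has 4 {F, A, P, H}.
  Root G: left subtree has 1 node {X}, right has 0 { }.
  Root A: left subtree has 1 node {F}, right has 2 {P, H}.
    Root P: left subtree has 0 nodes { }, right has 1 {H}.

X, G, F, H, P, A, D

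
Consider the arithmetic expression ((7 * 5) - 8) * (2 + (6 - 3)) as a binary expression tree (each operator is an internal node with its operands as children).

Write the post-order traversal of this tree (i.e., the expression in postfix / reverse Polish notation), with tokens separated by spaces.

Post-order on an expression tree gives postfix notation: for each operator, emit left operand, right operand, then the operator.

7 5 * 8 - 2 6 3 - + *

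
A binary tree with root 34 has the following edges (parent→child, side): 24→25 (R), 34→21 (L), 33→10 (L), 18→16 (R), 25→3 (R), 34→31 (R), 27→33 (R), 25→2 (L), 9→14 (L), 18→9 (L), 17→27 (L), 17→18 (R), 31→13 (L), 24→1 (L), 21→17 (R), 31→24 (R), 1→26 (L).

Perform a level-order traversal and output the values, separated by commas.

Level-order visits nodes level by level from the root, left to right within each level.
Level 0: 34
Level 1: 21, 31
Level 2: 17, 13, 24
Level 3: 27, 18, 1, 25
Level 4: 33, 9, 16, 26, 2, 3
Level 5: 10, 14

34, 21, 31, 17, 13, 24, 27, 18, 1, 25, 33, 9, 16, 26, 2, 3, 10, 14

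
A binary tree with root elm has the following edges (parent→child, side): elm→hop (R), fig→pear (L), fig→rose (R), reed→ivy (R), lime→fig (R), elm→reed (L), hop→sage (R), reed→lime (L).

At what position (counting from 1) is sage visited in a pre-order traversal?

Pre-order visits the node, then its left subtree, then its right subtree.
Visit elm.
At elm: go left to reed.
  Visit reed.
  At reed: go left to lime.
    Visit lime.
    At lime: no left child.
    At lime: go right to fig.
      Visit fig.
      At fig: go left to pear.
        pear is a leaf — visit pear.
      At fig: go right to rose.
        rose is a leaf — visit rose.
  At reed: go right to ivy.
    ivy is a leaf — visit ivy.
At elm: go right to hop.
  Visit hop.
  At hop: no left child.
  At hop: go right to sage.
    sage is a leaf — visit sage.
Full pre-order sequence: elm, reed, lime, fig, pear, rose, ivy, hop, sage.

9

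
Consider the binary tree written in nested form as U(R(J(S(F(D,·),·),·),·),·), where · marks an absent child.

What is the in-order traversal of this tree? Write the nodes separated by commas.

D, F, S, J, R, U

In-order visits the left subtree, then the node, then the right subtree.
At U: go left to R.
  At R: go left to J.
    At J: go left to S.
      At S: go left to F.
        At F: go left to D.
          D is a leaf — visit D.
        Visit F.
        At F: no right child.
      Visit S.
      At S: no right child.
    Visit J.
    At J: no right child.
  Visit R.
  At R: no right child.
Visit U.
At U: no right child.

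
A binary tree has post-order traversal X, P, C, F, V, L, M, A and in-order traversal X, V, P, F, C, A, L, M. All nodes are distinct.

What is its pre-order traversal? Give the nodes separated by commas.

The last element of post-order is the root; it splits in-order into left and right subtrees.
Root A: left subtree has 5 nodes {X, V, P, F, C}, right has 2 {L, M}.
  Root V: left subtree has 1 node {X}, right has 3 {P, F, C}.
    Root F: left subtree has 1 node {P}, right has 1 {C}.
  Root M: left subtree has 1 node {L}, right has 0 { }.

A, V, X, F, P, C, M, L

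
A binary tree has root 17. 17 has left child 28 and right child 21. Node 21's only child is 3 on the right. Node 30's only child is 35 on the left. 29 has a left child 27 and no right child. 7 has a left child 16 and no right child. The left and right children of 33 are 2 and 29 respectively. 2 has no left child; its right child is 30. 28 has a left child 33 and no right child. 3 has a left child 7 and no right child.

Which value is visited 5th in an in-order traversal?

In-order visits the left subtree, then the node, then the right subtree.
At 17: go left to 28.
  At 28: go left to 33.
    At 33: go left to 2.
      At 2: no left child.
      Visit 2.
      At 2: go right to 30.
        At 30: go left to 35.
          35 is a leaf — visit 35.
        Visit 30.
        At 30: no right child.
    Visit 33.
    At 33: go right to 29.
      At 29: go left to 27.
        27 is a leaf — visit 27.
      Visit 29.
      At 29: no right child.
  Visit 28.
  At 28: no right child.
Visit 17.
At 17: go right to 21.
  At 21: no left child.
  Visit 21.
  At 21: go right to 3.
    At 3: go left to 7.
      At 7: go left to 16.
        16 is a leaf — visit 16.
      Visit 7.
      At 7: no right child.
    Visit 3.
    At 3: no right child.
Full in-order sequence: 2, 35, 30, 33, 27, 29, 28, 17, 21, 16, 7, 3.

27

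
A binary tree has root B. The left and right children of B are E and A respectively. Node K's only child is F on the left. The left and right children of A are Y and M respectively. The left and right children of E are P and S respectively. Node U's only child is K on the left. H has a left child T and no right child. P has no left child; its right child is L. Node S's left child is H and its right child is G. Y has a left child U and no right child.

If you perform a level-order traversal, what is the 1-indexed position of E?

2

Level-order visits nodes level by level from the root, left to right within each level.
Level 0: B
Level 1: E, A
Level 2: P, S, Y, M
Level 3: L, H, G, U
Level 4: T, K
Level 5: F
Full level-order sequence: B, E, A, P, S, Y, M, L, H, G, U, T, K, F.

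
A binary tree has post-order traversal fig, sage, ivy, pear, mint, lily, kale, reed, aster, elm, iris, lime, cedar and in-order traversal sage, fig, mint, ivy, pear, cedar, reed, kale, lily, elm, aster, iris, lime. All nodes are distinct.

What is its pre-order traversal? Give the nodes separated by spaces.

cedar mint sage fig pear ivy lime iris elm reed kale lily aster

The last element of post-order is the root; it splits in-order into left and right subtrees.
Root cedar: left subtree has 5 nodes {sage, fig, mint, ivy, pear}, right has 7 {reed, kale, lily, elm, aster, iris, lime}.
  Root mint: left subtree has 2 nodes {sage, fig}, right has 2 {ivy, pear}.
    Root sage: left subtree has 0 nodes { }, right has 1 {fig}.
    Root pear: left subtree has 1 node {ivy}, right has 0 { }.
  Root lime: left subtree has 6 nodes {reed, kale, lily, elm, aster, iris}, right has 0 { }.
    Root iris: left subtree has 5 nodes {reed, kale, lily, elm, aster}, right has 0 { }.
      Root elm: left subtree has 3 nodes {reed, kale, lily}, right has 1 {aster}.
        Root reed: left subtree has 0 nodes { }, right has 2 {kale, lily}.
          Root kale: left subtree has 0 nodes { }, right has 1 {lily}.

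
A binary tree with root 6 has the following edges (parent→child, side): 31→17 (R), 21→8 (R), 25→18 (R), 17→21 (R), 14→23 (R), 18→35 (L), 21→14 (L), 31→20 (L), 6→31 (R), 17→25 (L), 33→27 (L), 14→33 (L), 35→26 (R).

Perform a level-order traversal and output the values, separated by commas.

Level-order visits nodes level by level from the root, left to right within each level.
Level 0: 6
Level 1: 31
Level 2: 20, 17
Level 3: 25, 21
Level 4: 18, 14, 8
Level 5: 35, 33, 23
Level 6: 26, 27

6, 31, 20, 17, 25, 21, 18, 14, 8, 35, 33, 23, 26, 27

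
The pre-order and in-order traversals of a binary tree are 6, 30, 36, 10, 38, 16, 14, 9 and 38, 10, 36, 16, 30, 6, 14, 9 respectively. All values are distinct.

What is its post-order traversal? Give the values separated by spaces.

The first element of pre-order is the root; it splits in-order into left and right subtrees.
Root 6: left subtree has 5 nodes {38, 10, 36, 16, 30}, right has 2 {14, 9}.
  Root 30: left subtree has 4 nodes {38, 10, 36, 16}, right has 0 { }.
    Root 36: left subtree has 2 nodes {38, 10}, right has 1 {16}.
      Root 10: left subtree has 1 node {38}, right has 0 { }.
  Root 14: left subtree has 0 nodes { }, right has 1 {9}.

38 10 16 36 30 9 14 6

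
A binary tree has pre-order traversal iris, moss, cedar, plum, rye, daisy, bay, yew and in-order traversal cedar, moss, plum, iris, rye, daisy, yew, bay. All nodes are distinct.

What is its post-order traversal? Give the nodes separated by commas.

The first element of pre-order is the root; it splits in-order into left and right subtrees.
Root iris: left subtree has 3 nodes {cedar, moss, plum}, right has 4 {rye, daisy, yew, bay}.
  Root moss: left subtree has 1 node {cedar}, right has 1 {plum}.
  Root rye: left subtree has 0 nodes { }, right has 3 {daisy, yew, bay}.
    Root daisy: left subtree has 0 nodes { }, right has 2 {yew, bay}.
      Root bay: left subtree has 1 node {yew}, right has 0 { }.

cedar, plum, moss, yew, bay, daisy, rye, iris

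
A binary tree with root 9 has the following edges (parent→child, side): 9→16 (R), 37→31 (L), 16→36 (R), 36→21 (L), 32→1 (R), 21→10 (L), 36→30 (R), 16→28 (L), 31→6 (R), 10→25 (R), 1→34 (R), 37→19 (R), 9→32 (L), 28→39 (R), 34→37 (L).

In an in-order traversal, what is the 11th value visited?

In-order visits the left subtree, then the node, then the right subtree.
At 9: go left to 32.
  At 32: no left child.
  Visit 32.
  At 32: go right to 1.
    At 1: no left child.
    Visit 1.
    At 1: go right to 34.
      At 34: go left to 37.
        At 37: go left to 31.
          At 31: no left child.
          Visit 31.
          At 31: go right to 6.
            6 is a leaf — visit 6.
        Visit 37.
        At 37: go right to 19.
          19 is a leaf — visit 19.
      Visit 34.
      At 34: no right child.
Visit 9.
At 9: go right to 16.
  At 16: go left to 28.
    At 28: no left child.
    Visit 28.
    At 28: go right to 39.
      39 is a leaf — visit 39.
  Visit 16.
  At 16: go right to 36.
    At 36: go left to 21.
      At 21: go left to 10.
        At 10: no left child.
        Visit 10.
        At 10: go right to 25.
          25 is a leaf — visit 25.
      Visit 21.
      At 21: no right child.
    Visit 36.
    At 36: go right to 30.
      30 is a leaf — visit 30.
Full in-order sequence: 32, 1, 31, 6, 37, 19, 34, 9, 28, 39, 16, 10, 25, 21, 36, 30.

16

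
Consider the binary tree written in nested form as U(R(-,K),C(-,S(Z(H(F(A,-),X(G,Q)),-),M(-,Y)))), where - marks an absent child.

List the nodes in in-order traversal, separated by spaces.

R K U C A F H G X Q Z S M Y

In-order visits the left subtree, then the node, then the right subtree.
At U: go left to R.
  At R: no left child.
  Visit R.
  At R: go right to K.
    K is a leaf — visit K.
Visit U.
At U: go right to C.
  At C: no left child.
  Visit C.
  At C: go right to S.
    At S: go left to Z.
      At Z: go left to H.
        At H: go left to F.
          At F: go left to A.
            A is a leaf — visit A.
          Visit F.
          At F: no right child.
        Visit H.
        At H: go right to X.
          At X: go left to G.
            G is a leaf — visit G.
          Visit X.
          At X: go right to Q.
            Q is a leaf — visit Q.
      Visit Z.
      At Z: no right child.
    Visit S.
    At S: go right to M.
      At M: no left child.
      Visit M.
      At M: go right to Y.
        Y is a leaf — visit Y.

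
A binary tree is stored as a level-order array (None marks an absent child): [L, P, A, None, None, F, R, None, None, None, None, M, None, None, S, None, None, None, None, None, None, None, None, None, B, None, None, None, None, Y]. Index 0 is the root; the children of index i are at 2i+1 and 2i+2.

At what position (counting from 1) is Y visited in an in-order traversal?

8

In-order visits the left subtree, then the node, then the right subtree.
At L: go left to P.
  P is a leaf — visit P.
Visit L.
At L: go right to A.
  At A: go left to F.
    At F: go left to M.
      At M: no left child.
      Visit M.
      At M: go right to B.
        B is a leaf — visit B.
    Visit F.
    At F: no right child.
  Visit A.
  At A: go right to R.
    At R: no left child.
    Visit R.
    At R: go right to S.
      At S: go left to Y.
        Y is a leaf — visit Y.
      Visit S.
      At S: no right child.
Full in-order sequence: P, L, M, B, F, A, R, Y, S.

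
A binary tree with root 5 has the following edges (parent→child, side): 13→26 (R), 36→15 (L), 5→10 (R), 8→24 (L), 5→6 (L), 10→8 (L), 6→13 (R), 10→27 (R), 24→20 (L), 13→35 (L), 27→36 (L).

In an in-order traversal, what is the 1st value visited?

6

In-order visits the left subtree, then the node, then the right subtree.
At 5: go left to 6.
  At 6: no left child.
  Visit 6.
  At 6: go right to 13.
    At 13: go left to 35.
      35 is a leaf — visit 35.
    Visit 13.
    At 13: go right to 26.
      26 is a leaf — visit 26.
Visit 5.
At 5: go right to 10.
  At 10: go left to 8.
    At 8: go left to 24.
      At 24: go left to 20.
        20 is a leaf — visit 20.
      Visit 24.
      At 24: no right child.
    Visit 8.
    At 8: no right child.
  Visit 10.
  At 10: go right to 27.
    At 27: go left to 36.
      At 36: go left to 15.
        15 is a leaf — visit 15.
      Visit 36.
      At 36: no right child.
    Visit 27.
    At 27: no right child.
Full in-order sequence: 6, 35, 13, 26, 5, 20, 24, 8, 10, 15, 36, 27.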